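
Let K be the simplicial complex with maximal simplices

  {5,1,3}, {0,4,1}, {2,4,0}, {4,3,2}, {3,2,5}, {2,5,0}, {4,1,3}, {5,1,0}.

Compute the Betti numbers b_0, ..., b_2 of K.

b_0 = 1, b_1 = 0, b_2 = 1.

Fix the vertex order 0 < 1 < 2 < 3 < 4 < 5 and write every simplex with vertices in increasing order. Then dim K = 2 and the simplices of K are:

  0-simplices (6): [0], [1], [2], [3], [4], [5]
  1-simplices (12): [0,1], [0,2], [0,4], [0,5], [1,3], [1,4], [1,5], [2,3], [2,4], [2,5], [3,4], [3,5]
  2-simplices (8): [0,1,4], [0,1,5], [0,2,4], [0,2,5], [1,3,4], [1,3,5], [2,3,4], [2,3,5]

so the chain groups are C_0 ≅ Z^6, C_1 ≅ Z^12, C_2 ≅ Z^8.

The boundary map ∂_1: C_1 → C_0 maps an edge to its endpoints' difference, ∂[p,q] = q − p. For instance
  ∂[1,5] = [5] − [1].
This gives a 6×12 integer matrix of rank 5; reducing to Smith normal form yields diagonal entries (1,1,1,1,1).

∂_2: C_2 → C_1 sends each 2-simplex [p,q,r] to [q,r] − [p,r] + [p,q]. For instance
  ∂[1,3,5] = [3,5] − [1,5] + [1,3],
  ∂[2,3,4] = [3,4] − [2,4] + [2,3].
The 12×8 boundary matrix has rank 7 and Smith normal form diag(1,1,1,1,1,1,1).

Now H_k = ker ∂_k / im ∂_{k+1}, so:

  H_0: rank C_0 − rank ∂_1 = 6 − 5 = 1, and the invariant factors of ∂_1 are all 1, so H_0 = Z.
  H_1: rank ker ∂_1 − rank ∂_2 = (12 − 5) − 7 = 0, and the invariant factors of ∂_2 are all 1, so H_1 = 0.
  H_2: rank ker ∂_2 − rank ∂_3 = (8 − 7) − 0 = 1, and there is no ∂_3, so H_2 = Z.

As a check, the Euler characteristic is 6 − 12 + 8 = 2, which agrees with 1 − 0 + 1 = 2.

Hence the Betti numbers are b_0 = 1, b_1 = 0, b_2 = 1.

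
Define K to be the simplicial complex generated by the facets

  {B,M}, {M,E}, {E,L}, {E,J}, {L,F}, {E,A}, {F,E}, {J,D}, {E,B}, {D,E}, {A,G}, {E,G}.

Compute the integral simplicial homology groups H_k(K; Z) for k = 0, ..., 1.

H_0 = Z,  H_1 = Z^4.

Take the total order A < B < D < E < F < G < J < L < M on the vertex set. Then K (dimension 1) consists of the simplices:

  0-simplices (9): A, B, D, E, F, G, J, L, M
  1-simplices (12): AE, AG, BE, BM, DE, DJ, EF, EG, EJ, EL, EM, FL

Hence C_0 ≅ Z^9, C_1 ≅ Z^12.

The boundary map ∂_1: C_1 → C_0 sends each edge [p,q] (with p < q) to q − p. For instance
  ∂EL = L − E.
As a 9×12 matrix over Z this has rank 8, with invariant factors (1,1,1,1,1,1,1,1).

Reading off H_k = ker ∂_k / im ∂_{k+1}:

  H_0: rank C_0 − rank ∂_1 = 9 − 8 = 1, and the invariant factors of ∂_1 are all 1, so H_0 ≅ Z.
  H_1: rank ker ∂_1 − rank ∂_2 = (12 − 8) − 0 = 4, and there is no ∂_2, so H_1 ≅ Z^4.

As a check, the Euler characteristic is 9 − 12 = -3, which agrees with 1 − 4 = -3.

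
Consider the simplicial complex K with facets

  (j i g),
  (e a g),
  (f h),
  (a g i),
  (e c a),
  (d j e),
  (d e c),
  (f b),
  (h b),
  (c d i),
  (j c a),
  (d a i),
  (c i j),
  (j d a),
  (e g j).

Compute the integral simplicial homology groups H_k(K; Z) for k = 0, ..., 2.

Take the total order a < b < c < d < e < f < g < h < i < j on the vertex set. Then K (dimension 2) consists of the simplices:

  0-simplices (10): a, b, c, d, e, f, g, h, i, j
  1-simplices (21): ac, ad, ae, ag, ai, aj, bf, bh, cd, ce, ci, cj, de, di, dj, eg, ej, fh, gi, gj, ij
  2-simplices (12): ace, acj, adi, adj, aeg, agi, cde, cdi, cij, dej, egj, gij

Hence C_0 ≅ Z^10, C_1 ≅ Z^21, C_2 ≅ Z^12.

The boundary map ∂_1: C_1 → C_0 is given by ∂[p,q] = [q] − [p]. For instance
  ∂ej = j − e.
This gives a 10×21 integer matrix of rank 8; reducing to Smith normal form yields diagonal entries (1,1,1,1,1,1,1,1).

Boundary ∂_2: C_2 → C_1 sends each 2-simplex [p,q,r] to [q,r] − [p,r] + [p,q]. For instance
  ∂dej = ej − dj + de,
  ∂cij = ij − cj + ci.
The 21×12 boundary matrix has rank 12 and Smith normal form diag(1,1,1,1,1,1,1,1,1,1,1,2).

Computing H_k = (kernel of ∂_k) / (image of ∂_{k+1}):

  H_0: rank C_0 − rank ∂_1 = 10 − 8 = 2, and the invariant factors of ∂_1 are all 1, so H_0 = Z^2.
  H_1: rank ker ∂_1 − rank ∂_2 = (21 − 8) − 12 = 1, and ∂_2 has invariant factor 2 > 1, so H_1 = Z ⊕ Z/2Z.
  H_2: rank ker ∂_2 − rank ∂_3 = (12 − 12) − 0 = 0, and there is no ∂_3, so H_2 = 0.

(K is a triangulation of the disjoint union of the circle S^1 and the real projective plane RP^2.)

H_0 = Z^2,  H_1 = Z ⊕ Z/2Z,  H_2 = 0.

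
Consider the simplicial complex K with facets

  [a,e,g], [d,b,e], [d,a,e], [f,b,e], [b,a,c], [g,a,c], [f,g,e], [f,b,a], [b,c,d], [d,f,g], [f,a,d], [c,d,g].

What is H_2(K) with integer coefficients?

H_2 = 0.

Order the vertices as a < b < c < d < e < f < g. Listing each simplex with vertices in this order, K has dimension 2 with simplices:

  0-simplices (7): a, b, c, d, e, f, g
  1-simplices (18): ab, ac, ad, ae, af, ag, bc, bd, be, bf, cd, cg, de, df, dg, ef, eg, fg
  2-simplices (12): abc, abf, acg, ade, adf, aeg, bcd, bde, bef, cdg, dfg, efg

Hence C_0 ≅ Z^7, C_1 ≅ Z^18, C_2 ≅ Z^12.

Boundary ∂_1: C_1 → C_0 sends each edge [p,q] (with p < q) to q − p. For instance
  ∂fg = g − f.
The resulting 7×18 matrix has rank 6, and its Smith normal form has invariant factors (1,1,1,1,1,1).

∂_2: C_2 → C_1 acts by ∂[p,q,r] = [q,r] − [p,r] + [p,q]. For instance
  ∂aeg = eg − ag + ae,
  ∂abc = bc − ac + ab.
This gives a 18×12 integer matrix of rank 12; reducing to Smith normal form yields diagonal entries (1,1,1,1,1,1,1,1,1,1,1,2).

Now H_k = ker ∂_k / im ∂_{k+1}, so:

  H_2: rank ker ∂_2 − rank ∂_3 = (12 − 12) − 0 = 0, and there is no ∂_3, so H_2 ≅ 0.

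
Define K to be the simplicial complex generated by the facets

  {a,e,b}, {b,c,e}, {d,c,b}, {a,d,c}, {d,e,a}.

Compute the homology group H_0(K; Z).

We work with the vertex ordering a < b < c < d < e. The simplices of K, each written with vertices in increasing order, are:

  0-simplices (5): a, b, c, d, e
  1-simplices (10): ab, ac, ad, ae, bc, bd, be, cd, ce, de
  2-simplices (5): abe, acd, ade, bcd, bce

Hence C_0 ≅ Z^5, C_1 ≅ Z^10, C_2 ≅ Z^5.

The boundary map ∂_1: C_1 → C_0 sends each edge [p,q] (with p < q) to q − p. For instance
  ∂bd = d − b.
As a 5×10 matrix over Z this has rank 4, with invariant factors (1,1,1,1).

∂_2: C_2 → C_1 sends each 2-simplex [p,q,r] to [q,r] − [p,r] + [p,q]. For instance
  ∂acd = cd − ad + ac,
  ∂abe = be − ae + ab.
This gives a 10×5 integer matrix of rank 5; reducing to Smith normal form yields diagonal entries (1,1,1,1,1).

Reading off H_k = ker ∂_k / im ∂_{k+1}:

  H_0: rank C_0 − rank ∂_1 = 5 − 4 = 1, and the invariant factors of ∂_1 are all 1, so H_0 = Z.

H_0 ≅ Z.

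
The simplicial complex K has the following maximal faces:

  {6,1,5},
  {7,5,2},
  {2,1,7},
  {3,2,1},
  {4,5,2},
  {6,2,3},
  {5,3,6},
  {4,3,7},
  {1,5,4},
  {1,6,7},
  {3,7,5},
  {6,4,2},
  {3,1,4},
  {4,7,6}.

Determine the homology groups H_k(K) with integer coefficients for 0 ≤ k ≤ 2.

Fix the vertex order 1 < 2 < 3 < 4 < 5 < 6 < 7 and write every simplex with vertices in increasing order. Then dim K = 2 and the simplices of K are:

  0-simplices (7): [1], [2], [3], [4], [5], [6], [7]
  1-simplices (21): [1,2], [1,3], [1,4], [1,5], [1,6], [1,7], [2,3], [2,4], [2,5], [2,6], [2,7], [3,4], [3,5], [3,6], [3,7], [4,5], [4,6], [4,7], [5,6], [5,7], [6,7]
  2-simplices (14): [1,2,3], [1,2,7], [1,3,4], [1,4,5], [1,5,6], [1,6,7], [2,3,6], [2,4,5], [2,4,6], [2,5,7], [3,4,7], [3,5,6], [3,5,7], [4,6,7]

so the chain groups are C_0 ≅ Z^7, C_1 ≅ Z^21, C_2 ≅ Z^14.

∂_1: C_1 → C_0 is given by ∂[p,q] = [q] − [p].
The 7×21 boundary matrix has rank 6 and Smith normal form diag(1,1,1,1,1,1).

Boundary ∂_2: C_2 → C_1 maps a triangle to the signed sum of its edges. For instance
  ∂[1,3,4] = [3,4] − [1,4] + [1,3],
  ∂[2,3,6] = [3,6] − [2,6] + [2,3].
This gives a 21×14 integer matrix of rank 13; reducing to Smith normal form yields diagonal entries (1,1,1,1,1,1,1,1,1,1,1,1,1).

Now H_k = ker ∂_k / im ∂_{k+1}, so:

  H_0: rank C_0 − rank ∂_1 = 7 − 6 = 1, and the invariant factors of ∂_1 are all 1, so H_0 = Z.
  H_1: rank ker ∂_1 − rank ∂_2 = (21 − 6) − 13 = 2, and the invariant factors of ∂_2 are all 1, so H_1 = Z^2.
  H_2: rank ker ∂_2 − rank ∂_3 = (14 − 13) − 0 = 1, and there is no ∂_3, so H_2 = Z.

H_0 ≅ Z,  H_1 ≅ Z^2,  H_2 ≅ Z.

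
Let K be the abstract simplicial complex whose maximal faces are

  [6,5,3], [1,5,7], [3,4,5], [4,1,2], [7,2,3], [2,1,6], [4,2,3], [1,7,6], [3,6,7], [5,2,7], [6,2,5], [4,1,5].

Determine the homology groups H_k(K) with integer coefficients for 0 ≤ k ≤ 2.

We work with the vertex ordering 1 < 2 < 3 < 4 < 5 < 6 < 7. The simplices of K, each written with vertices in increasing order, are:

  0-simplices (7): [1], [2], [3], [4], [5], [6], [7]
  1-simplices (18): [1,2], [1,4], [1,5], [1,6], [1,7], [2,3], [2,4], [2,5], [2,6], [2,7], [3,4], [3,5], [3,6], [3,7], [4,5], [5,6], [5,7], [6,7]
  2-simplices (12): [1,2,4], [1,2,6], [1,4,5], [1,5,7], [1,6,7], [2,3,4], [2,3,7], [2,5,6], [2,5,7], [3,4,5], [3,5,6], [3,6,7]

giving chain groups C_0 ≅ Z^7, C_1 ≅ Z^18, C_2 ≅ Z^12.

The boundary map ∂_1: C_1 → C_0 sends each edge [p,q] (with p < q) to q − p. For instance
  ∂[5,6] = [6] − [5].
The 7×18 boundary matrix has rank 6 and Smith normal form diag(1,1,1,1,1,1).

Boundary ∂_2: C_2 → C_1 maps a triangle to the signed sum of its edges. For instance
  ∂[1,4,5] = [4,5] − [1,5] + [1,4],
  ∂[3,6,7] = [6,7] − [3,7] + [3,6].
The 18×12 boundary matrix has rank 12 and Smith normal form diag(1,1,1,1,1,1,1,1,1,1,1,2).

From H_k ≅ ker(∂_k) / im(∂_{k+1}) we obtain:

  H_0: rank C_0 − rank ∂_1 = 7 − 6 = 1, and the invariant factors of ∂_1 are all 1, so H_0 = Z.
  H_1: rank ker ∂_1 − rank ∂_2 = (18 − 6) − 12 = 0, and ∂_2 has invariant factor 2 > 1, so H_1 = Z_2.
  H_2: rank ker ∂_2 − rank ∂_3 = (12 − 12) − 0 = 0, and there is no ∂_3, so H_2 = 0.

H_0 ≅ Z,  H_1 ≅ Z_2,  H_2 = 0.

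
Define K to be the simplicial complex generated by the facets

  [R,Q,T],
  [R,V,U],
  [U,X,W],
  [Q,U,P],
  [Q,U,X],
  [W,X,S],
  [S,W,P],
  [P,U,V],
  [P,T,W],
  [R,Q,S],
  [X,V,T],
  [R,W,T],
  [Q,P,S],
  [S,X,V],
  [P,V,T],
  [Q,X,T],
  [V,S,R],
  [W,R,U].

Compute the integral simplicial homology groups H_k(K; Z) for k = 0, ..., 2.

Fix the vertex order P < Q < R < S < T < U < V < W < X and write every simplex with vertices in increasing order. Then dim K = 2 and the simplices of K are:

  0-simplices (9): P, Q, R, S, T, U, V, W, X
  1-simplices (27): PQ, PS, PT, PU, PV, PW, QR, QS, QT, QU, QX, RS, RT, RU, RV, RW, SV, SW, SX, TV, TW, TX, UV, UW, UX, VX, WX
  2-simplices (18): PQS, PQU, PSW, PTV, PTW, PUV, QRS, QRT, QTX, QUX, RSV, RTW, RUV, RUW, SVX, SWX, TVX, UWX

giving chain groups C_0 ≅ Z^9, C_1 ≅ Z^27, C_2 ≅ Z^18.

Boundary ∂_1: C_1 → C_0 is given by ∂[p,q] = [q] − [p]. For instance
  ∂RV = V − R.
The 9×27 boundary matrix has rank 8 and Smith normal form diag(1,1,1,1,1,1,1,1).

Boundary ∂_2: C_2 → C_1 sends each 2-simplex [p,q,r] to [q,r] − [p,r] + [p,q]. For instance
  ∂PTV = TV − PV + PT,
  ∂PQU = QU − PU + PQ.
As a 27×18 matrix over Z this has rank 17, with invariant factors (1,1,1,1,1,1,1,1,1,1,1,1,1,1,1,1,1).

From H_k ≅ ker(∂_k) / im(∂_{k+1}) we obtain:

  H_0: rank C_0 − rank ∂_1 = 9 − 8 = 1, and the invariant factors of ∂_1 are all 1, so H_0 = Z.
  H_1: rank ker ∂_1 − rank ∂_2 = (27 − 8) − 17 = 2, and the invariant factors of ∂_2 are all 1, so H_1 = Z^2.
  H_2: rank ker ∂_2 − rank ∂_3 = (18 − 17) − 0 = 1, and there is no ∂_3, so H_2 = Z.

(K is a triangulation of the torus T^2.)

H_0 ≅ Z,  H_1 ≅ Z^2,  H_2 ≅ Z.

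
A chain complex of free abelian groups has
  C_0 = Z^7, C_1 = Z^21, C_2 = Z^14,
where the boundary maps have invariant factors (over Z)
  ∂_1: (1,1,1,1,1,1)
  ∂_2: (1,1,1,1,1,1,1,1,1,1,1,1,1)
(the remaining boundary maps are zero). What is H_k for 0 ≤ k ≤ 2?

H_0: b_0 = 7 − 0 − 6 = 1; torsion from ∂_1 factors > 1: none. So H_0 = Z.
H_1: b_1 = 21 − 6 − 13 = 2; torsion from ∂_2 factors > 1: none. So H_1 = Z^2.
H_2: b_2 = 14 − 13 − 0 = 1; torsion from ∂_3 factors > 1: none. So H_2 = Z.

H_0 = Z,  H_1 = Z^2,  H_2 = Z.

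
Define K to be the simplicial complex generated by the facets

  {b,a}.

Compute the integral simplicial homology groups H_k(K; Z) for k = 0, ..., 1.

K has 2 vertices, 1 edge.
rank ∂_0 = 0, rank ∂_1 = 1 ⇒ b_0 = 2 − 0 − 1 = 1; all invariant factors of ∂_1 are 1 so no torsion. So H_0 = Z.
rank ∂_1 = 1, rank ∂_2 = 0 ⇒ b_1 = 1 − 1 − 0 = 0. So H_1 = 0.

H_0 = Z,  H_1 = 0.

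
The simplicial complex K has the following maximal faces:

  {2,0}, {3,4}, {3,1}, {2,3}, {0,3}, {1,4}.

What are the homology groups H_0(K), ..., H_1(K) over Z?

H_0 ≅ Z,  H_1 ≅ Z^2.

We work with the vertex ordering 0 < 1 < 2 < 3 < 4. The simplices of K, each written with vertices in increasing order, are:

  0-simplices (5): [0], [1], [2], [3], [4]
  1-simplices (6): [0,2], [0,3], [1,3], [1,4], [2,3], [3,4]

Hence C_0 ≅ Z^5, C_1 ≅ Z^6.

∂_1: C_1 → C_0 is given by ∂[p,q] = [q] − [p].
The resulting 5×6 matrix has rank 4, and its Smith normal form has invariant factors (1,1,1,1).

Reading off H_k = ker ∂_k / im ∂_{k+1}:

  H_0: rank C_0 − rank ∂_1 = 5 − 4 = 1, and the invariant factors of ∂_1 are all 1, so H_0 = Z.
  H_1: rank ker ∂_1 − rank ∂_2 = (6 − 4) − 0 = 2, and there is no ∂_2, so H_1 = Z^2.

(K is a triangulation of a wedge of 2 circles.)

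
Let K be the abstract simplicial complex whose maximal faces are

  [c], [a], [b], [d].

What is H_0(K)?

H_0 ≅ Z^4.

Fix the vertex order a < b < c < d and write every simplex with vertices in increasing order. Then dim K = 0 and the simplices of K are:

  0-simplices (4): a, b, c, d

so the chain groups are C_0 ≅ Z^4.

From H_k ≅ ker(∂_k) / im(∂_{k+1}) we obtain:

  H_0: rank C_0 − rank ∂_1 = 4 − 0 = 4, and there is no ∂_1, so H_0 ≅ Z^4.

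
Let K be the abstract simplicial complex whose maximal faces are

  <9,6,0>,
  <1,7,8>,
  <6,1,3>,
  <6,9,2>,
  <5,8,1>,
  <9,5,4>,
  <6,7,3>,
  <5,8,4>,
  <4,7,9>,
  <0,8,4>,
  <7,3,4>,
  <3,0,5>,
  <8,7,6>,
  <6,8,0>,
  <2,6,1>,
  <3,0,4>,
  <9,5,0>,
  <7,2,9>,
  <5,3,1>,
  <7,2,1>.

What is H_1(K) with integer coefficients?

K has 10 vertices, 30 edges, 20 triangles.
rank ∂_1 = 9, rank ∂_2 = 20 ⇒ b_1 = 30 − 9 − 20 = 1; ∂_2 has invariant factor(s) [2] giving torsion. So H_1 = Z ⊕ Z/2Z.

H_1 ≅ Z ⊕ Z/2Z.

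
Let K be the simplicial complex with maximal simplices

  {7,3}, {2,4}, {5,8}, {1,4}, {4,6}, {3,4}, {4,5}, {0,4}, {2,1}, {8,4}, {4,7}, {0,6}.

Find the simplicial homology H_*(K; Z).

Take the total order 0 < 1 < 2 < 3 < 4 < 5 < 6 < 7 < 8 on the vertex set. Then K (dimension 1) consists of the simplices:

  0-simplices (9): [0], [1], [2], [3], [4], [5], [6], [7], [8]
  1-simplices (12): [0,4], [0,6], [1,2], [1,4], [2,4], [3,4], [3,7], [4,5], [4,6], [4,7], [4,8], [5,8]

so the chain groups are C_0 ≅ Z^9, C_1 ≅ Z^12.

Boundary ∂_1: C_1 → C_0 is given by ∂[p,q] = [q] − [p]. For instance
  ∂[1,4] = [4] − [1].
This gives a 9×12 integer matrix of rank 8; reducing to Smith normal form yields diagonal entries (1,1,1,1,1,1,1,1).

Now H_k = ker ∂_k / im ∂_{k+1}, so:

  H_0: rank C_0 − rank ∂_1 = 9 − 8 = 1, and the invariant factors of ∂_1 are all 1, so H_0 = Z.
  H_1: rank ker ∂_1 − rank ∂_2 = (12 − 8) − 0 = 4, and there is no ∂_2, so H_1 = Z^4.

H_0 ≅ Z,  H_1 ≅ Z^4.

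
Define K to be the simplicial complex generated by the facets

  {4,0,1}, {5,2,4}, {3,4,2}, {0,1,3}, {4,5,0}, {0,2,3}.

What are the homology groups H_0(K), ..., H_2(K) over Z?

Fix the vertex order 0 < 1 < 2 < 3 < 4 < 5 and write every simplex with vertices in increasing order. Then dim K = 2 and the simplices of K are:

  0-simplices (6): [0], [1], [2], [3], [4], [5]
  1-simplices (12): [0,1], [0,2], [0,3], [0,4], [0,5], [1,3], [1,4], [2,3], [2,4], [2,5], [3,4], [4,5]
  2-simplices (6): [0,1,3], [0,1,4], [0,2,3], [0,4,5], [2,3,4], [2,4,5]

giving chain groups C_0 ≅ Z^6, C_1 ≅ Z^12, C_2 ≅ Z^6.

Boundary ∂_1: C_1 → C_0 sends each edge [p,q] (with p < q) to q − p.
The resulting 6×12 matrix has rank 5, and its Smith normal form has invariant factors (1,1,1,1,1).

∂_2: C_2 → C_1 maps a triangle to the signed sum of its edges. For instance
  ∂[0,1,3] = [1,3] − [0,3] + [0,1],
  ∂[2,3,4] = [3,4] − [2,4] + [2,3].
This gives a 12×6 integer matrix of rank 6; reducing to Smith normal form yields diagonal entries (1,1,1,1,1,1).

Now H_k = ker ∂_k / im ∂_{k+1}, so:

  H_0: rank C_0 − rank ∂_1 = 6 − 5 = 1, and the invariant factors of ∂_1 are all 1, so H_0 = Z.
  H_1: rank ker ∂_1 − rank ∂_2 = (12 − 5) − 6 = 1, and the invariant factors of ∂_2 are all 1, so H_1 = Z.
  H_2: rank ker ∂_2 − rank ∂_3 = (6 − 6) − 0 = 0, and there is no ∂_3, so H_2 = 0.

As a check, the Euler characteristic is 6 − 12 + 6 = 0, which agrees with 1 − 1 + 0 = 0.

H_0 = Z,  H_1 = Z,  H_2 = 0.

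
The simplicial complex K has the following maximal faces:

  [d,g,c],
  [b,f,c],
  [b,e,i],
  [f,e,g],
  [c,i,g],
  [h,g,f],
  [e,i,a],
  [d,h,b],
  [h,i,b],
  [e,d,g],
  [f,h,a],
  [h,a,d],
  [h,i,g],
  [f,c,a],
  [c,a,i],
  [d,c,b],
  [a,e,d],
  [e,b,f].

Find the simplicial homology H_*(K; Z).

Take the total order a < b < c < d < e < f < g < h < i on the vertex set. Then K (dimension 2) consists of the simplices:

  0-simplices (9): a, b, c, d, e, f, g, h, i
  1-simplices (27): ac, ad, ae, af, ah, ai, bc, bd, be, bf, bh, bi, cd, cf, cg, ci, de, dg, dh, ef, eg, ei, fg, fh, gh, gi, hi
  2-simplices (18): acf, aci, ade, adh, aei, afh, bcd, bcf, bdh, bef, bei, bhi, cdg, cgi, deg, efg, fgh, ghi

Hence C_0 ≅ Z^9, C_1 ≅ Z^27, C_2 ≅ Z^18.

∂_1: C_1 → C_0 maps an edge to its endpoints' difference, ∂[p,q] = q − p.
As a 9×27 matrix over Z this has rank 8, with invariant factors (1,1,1,1,1,1,1,1).

Boundary ∂_2: C_2 → C_1 acts by ∂[p,q,r] = [q,r] − [p,r] + [p,q]. For instance
  ∂aci = ci − ai + ac,
  ∂adh = dh − ah + ad.
This gives a 27×18 integer matrix of rank 17; reducing to Smith normal form yields diagonal entries (1,1,1,1,1,1,1,1,1,1,1,1,1,1,1,1,1).

From H_k ≅ ker(∂_k) / im(∂_{k+1}) we obtain:

  H_0: rank C_0 − rank ∂_1 = 9 − 8 = 1, and the invariant factors of ∂_1 are all 1, so H_0 ≅ Z.
  H_1: rank ker ∂_1 − rank ∂_2 = (27 − 8) − 17 = 2, and the invariant factors of ∂_2 are all 1, so H_1 ≅ Z^2.
  H_2: rank ker ∂_2 − rank ∂_3 = (18 − 17) − 0 = 1, and there is no ∂_3, so H_2 ≅ Z.

As a check, the Euler characteristic is 9 − 27 + 18 = 0, which agrees with 1 − 2 + 1 = 0.

H_0 = Z,  H_1 = Z^2,  H_2 = Z.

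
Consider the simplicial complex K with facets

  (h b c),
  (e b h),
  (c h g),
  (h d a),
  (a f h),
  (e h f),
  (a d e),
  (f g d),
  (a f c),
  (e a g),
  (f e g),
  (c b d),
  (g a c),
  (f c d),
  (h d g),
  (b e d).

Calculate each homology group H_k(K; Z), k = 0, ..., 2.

H_0 = Z,  H_1 = Z^2,  H_2 = Z.

We work with the vertex ordering a < b < c < d < e < f < g < h. The simplices of K, each written with vertices in increasing order, are:

  0-simplices (8): a, b, c, d, e, f, g, h
  1-simplices (24): ac, ad, ae, af, ag, ah, bc, bd, be, bh, cd, cf, cg, ch, de, df, dg, dh, ef, eg, eh, fg, fh, gh
  2-simplices (16): acf, acg, ade, adh, aeg, afh, bcd, bch, bde, beh, cdf, cgh, dfg, dgh, efg, efh

giving chain groups C_0 ≅ Z^8, C_1 ≅ Z^24, C_2 ≅ Z^16.

Boundary ∂_1: C_1 → C_0 sends each edge [p,q] (with p < q) to q − p.
As a 8×24 matrix over Z this has rank 7, with invariant factors (1,1,1,1,1,1,1).

The boundary map ∂_2: C_2 → C_1 acts by ∂[p,q,r] = [q,r] − [p,r] + [p,q]. For instance
  ∂cdf = df − cf + cd,
  ∂bch = ch − bh + bc.
The resulting 24×16 matrix has rank 15, and its Smith normal form has invariant factors (1,1,1,1,1,1,1,1,1,1,1,1,1,1,1).

Computing H_k = (kernel of ∂_k) / (image of ∂_{k+1}):

  H_0: rank C_0 − rank ∂_1 = 8 − 7 = 1, and the invariant factors of ∂_1 are all 1, so H_0 ≅ Z.
  H_1: rank ker ∂_1 − rank ∂_2 = (24 − 7) − 15 = 2, and the invariant factors of ∂_2 are all 1, so H_1 ≅ Z^2.
  H_2: rank ker ∂_2 − rank ∂_3 = (16 − 15) − 0 = 1, and there is no ∂_3, so H_2 ≅ Z.

(K is a triangulation of the torus T^2.)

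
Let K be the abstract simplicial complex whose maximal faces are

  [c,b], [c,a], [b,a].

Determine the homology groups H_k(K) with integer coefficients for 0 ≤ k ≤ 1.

K has 3 vertices, 3 edges.
rank ∂_0 = 0, rank ∂_1 = 2 ⇒ b_0 = 3 − 0 − 2 = 1; all invariant factors of ∂_1 are 1 so no torsion. So H_0 = Z.
rank ∂_1 = 2, rank ∂_2 = 0 ⇒ b_1 = 3 − 2 − 0 = 1. So H_1 = Z.

H_0 ≅ Z,  H_1 ≅ Z.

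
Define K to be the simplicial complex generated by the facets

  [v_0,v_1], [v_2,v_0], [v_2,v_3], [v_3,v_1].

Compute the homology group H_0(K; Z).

Fix the vertex order v_0 < v_1 < v_2 < v_3 and write every simplex with vertices in increasing order. Then dim K = 1 and the simplices of K are:

  0-simplices (4): [v_0], [v_1], [v_2], [v_3]
  1-simplices (4): [v_0,v_1], [v_0,v_2], [v_1,v_3], [v_2,v_3]

so the chain groups are C_0 ≅ Z^4, C_1 ≅ Z^4.

Boundary ∂_1: C_1 → C_0 maps an edge to its endpoints' difference, ∂[p,q] = q − p. For instance
  ∂[v_1,v_3] = [v_3] − [v_1].
The resulting 4×4 matrix has rank 3, and its Smith normal form has invariant factors (1,1,1).

Reading off H_k = ker ∂_k / im ∂_{k+1}:

  H_0: rank C_0 − rank ∂_1 = 4 − 3 = 1, and the invariant factors of ∂_1 are all 1, so H_0 = Z.

H_0 ≅ Z.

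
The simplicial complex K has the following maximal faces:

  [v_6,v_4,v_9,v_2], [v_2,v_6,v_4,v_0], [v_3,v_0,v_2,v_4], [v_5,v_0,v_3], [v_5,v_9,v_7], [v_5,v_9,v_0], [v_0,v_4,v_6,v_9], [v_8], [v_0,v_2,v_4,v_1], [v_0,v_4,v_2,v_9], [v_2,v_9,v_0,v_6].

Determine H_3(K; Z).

Fix the vertex order v_0 < v_1 < v_2 < v_3 < v_4 < v_5 < v_6 < v_7 < v_8 < v_9 and write every simplex with vertices in increasing order. Then dim K = 3 and the simplices of K are:

  0-simplices (10): [v_0], [v_1], [v_2], [v_3], [v_4], [v_5], [v_6], [v_7], [v_8], [v_9]
  1-simplices (21): (21 of them)
  2-simplices (19): (19 of them)
  3-simplices (7): [v_0,v_1,v_2,v_4], [v_0,v_2,v_3,v_4], [v_0,v_2,v_4,v_6], [v_0,v_2,v_4,v_9], [v_0,v_2,v_6,v_9], [v_0,v_4,v_6,v_9], [v_2,v_4,v_6,v_9]

so the chain groups are C_0 ≅ Z^10, C_1 ≅ Z^21, C_2 ≅ Z^19, C_3 ≅ Z^7.

Boundary ∂_1: C_1 → C_0 is given by ∂[p,q] = [q] − [p].
As a 10×21 matrix over Z this has rank 8, with invariant factors (1,1,1,1,1,1,1,1).

∂_2: C_2 → C_1 maps a triangle to the signed sum of its edges. For instance
  ∂[v_0,v_3,v_5] = [v_3,v_5] − [v_0,v_5] + [v_0,v_3],
  ∂[v_0,v_4,v_6] = [v_4,v_6] − [v_0,v_6] + [v_0,v_4].
The 21×19 boundary matrix has rank 13 and Smith normal form diag(1,1,1,1,1,1,1,1,1,1,1,1,1).

Boundary ∂_3: C_3 → C_2 sends each 3-simplex σ to the alternating sum Σ_i (−1)^i (σ with its i-th vertex removed). For instance
  ∂[v_0,v_2,v_4,v_9] = [v_2,v_4,v_9] − [v_0,v_4,v_9] + [v_0,v_2,v_9] − [v_0,v_2,v_4],
  ∂[v_2,v_4,v_6,v_9] = [v_4,v_6,v_9] − [v_2,v_6,v_9] + [v_2,v_4,v_9] − [v_2,v_4,v_6].
This gives a 19×7 integer matrix of rank 6; reducing to Smith normal form yields diagonal entries (1,1,1,1,1,1).

From H_k ≅ ker(∂_k) / im(∂_{k+1}) we obtain:

  H_3: rank ker ∂_3 − rank ∂_4 = (7 − 6) − 0 = 1, and there is no ∂_4, so H_3 ≅ Z.

H_3 ≅ Z.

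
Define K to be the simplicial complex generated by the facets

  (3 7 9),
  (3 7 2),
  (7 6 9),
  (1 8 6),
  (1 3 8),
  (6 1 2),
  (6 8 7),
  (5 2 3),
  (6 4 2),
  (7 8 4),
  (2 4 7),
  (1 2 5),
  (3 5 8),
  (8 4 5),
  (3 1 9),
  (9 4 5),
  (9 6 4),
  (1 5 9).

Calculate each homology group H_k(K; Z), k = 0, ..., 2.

Fix the vertex order 1 < 2 < 3 < 4 < 5 < 6 < 7 < 8 < 9 and write every simplex with vertices in increasing order. Then dim K = 2 and the simplices of K are:

  0-simplices (9): [1], [2], [3], [4], [5], [6], [7], [8], [9]
  1-simplices (27): (27 of them)
  2-simplices (18): [1,2,5], [1,2,6], [1,3,8], [1,3,9], [1,5,9], [1,6,8], [2,3,5], [2,3,7], [2,4,6], [2,4,7], [3,5,8], [3,7,9], [4,5,8], [4,5,9], [4,6,9], [4,7,8], [6,7,8], [6,7,9]

Hence C_0 ≅ Z^9, C_1 ≅ Z^27, C_2 ≅ Z^18.

∂_1: C_1 → C_0 is given by ∂[p,q] = [q] − [p].
This gives a 9×27 integer matrix of rank 8; reducing to Smith normal form yields diagonal entries (1,1,1,1,1,1,1,1).

∂_2: C_2 → C_1 maps a triangle to the signed sum of its edges. For instance
  ∂[1,5,9] = [5,9] − [1,9] + [1,5],
  ∂[1,3,9] = [3,9] − [1,9] + [1,3].
The 27×18 boundary matrix has rank 18 and Smith normal form diag(1,1,1,1,1,1,1,1,1,1,1,1,1,1,1,1,1,2).

Computing H_k = (kernel of ∂_k) / (image of ∂_{k+1}):

  H_0: rank C_0 − rank ∂_1 = 9 − 8 = 1, and the invariant factors of ∂_1 are all 1, so H_0 = Z.
  H_1: rank ker ∂_1 − rank ∂_2 = (27 − 8) − 18 = 1, and ∂_2 has invariant factor 2 > 1, so H_1 = Z ⊕ Z/2Z.
  H_2: rank ker ∂_2 − rank ∂_3 = (18 − 18) − 0 = 0, and there is no ∂_3, so H_2 = 0.

(K is a triangulation of the Klein bottle.)

H_0 ≅ Z,  H_1 ≅ Z ⊕ Z/2Z,  H_2 = 0.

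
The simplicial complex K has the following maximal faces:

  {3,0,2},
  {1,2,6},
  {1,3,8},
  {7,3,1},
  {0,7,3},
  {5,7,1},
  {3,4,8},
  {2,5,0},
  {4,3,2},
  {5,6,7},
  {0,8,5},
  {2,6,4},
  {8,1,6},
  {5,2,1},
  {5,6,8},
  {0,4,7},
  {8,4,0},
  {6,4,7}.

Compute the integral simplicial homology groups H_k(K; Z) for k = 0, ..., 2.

H_0 = Z,  H_1 = Z ⊕ Z/2,  H_2 = 0.

Order the vertices as 0 < 1 < 2 < 3 < 4 < 5 < 6 < 7 < 8. Listing each simplex with vertices in this order, K has dimension 2 with simplices:

  0-simplices (9): [0], [1], [2], [3], [4], [5], [6], [7], [8]
  1-simplices (27): (27 of them)
  2-simplices (18): [0,2,3], [0,2,5], [0,3,7], [0,4,7], [0,4,8], [0,5,8], [1,2,5], [1,2,6], [1,3,7], [1,3,8], [1,5,7], [1,6,8], [2,3,4], [2,4,6], [3,4,8], [4,6,7], [5,6,7], [5,6,8]

Hence C_0 ≅ Z^9, C_1 ≅ Z^27, C_2 ≅ Z^18.

The boundary map ∂_1: C_1 → C_0 is given by ∂[p,q] = [q] − [p]. For instance
  ∂[2,4] = [4] − [2].
The 9×27 boundary matrix has rank 8 and Smith normal form diag(1,1,1,1,1,1,1,1).

Boundary ∂_2: C_2 → C_1 maps a triangle to the signed sum of its edges. For instance
  ∂[4,6,7] = [6,7] − [4,7] + [4,6],
  ∂[0,4,7] = [4,7] − [0,7] + [0,4].
The 27×18 boundary matrix has rank 18 and Smith normal form diag(1,1,1,1,1,1,1,1,1,1,1,1,1,1,1,1,1,2).

From H_k ≅ ker(∂_k) / im(∂_{k+1}) we obtain:

  H_0: rank C_0 − rank ∂_1 = 9 − 8 = 1, and the invariant factors of ∂_1 are all 1, so H_0 = Z.
  H_1: rank ker ∂_1 − rank ∂_2 = (27 − 8) − 18 = 1, and ∂_2 has invariant factor 2 > 1, so H_1 = Z ⊕ Z/2.
  H_2: rank ker ∂_2 − rank ∂_3 = (18 − 18) − 0 = 0, and there is no ∂_3, so H_2 = 0.

As a check, the Euler characteristic is 9 − 27 + 18 = 0, which agrees with 1 − 1 + 0 = 0.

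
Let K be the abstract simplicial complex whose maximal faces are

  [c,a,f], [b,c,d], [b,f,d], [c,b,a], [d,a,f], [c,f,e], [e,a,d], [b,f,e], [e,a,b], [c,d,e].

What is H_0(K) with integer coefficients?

K has 6 vertices, 15 edges, 10 triangles.
rank ∂_0 = 0, rank ∂_1 = 5 ⇒ b_0 = 6 − 0 − 5 = 1; all invariant factors of ∂_1 are 1 so no torsion. So H_0 = Z.

H_0 = Z.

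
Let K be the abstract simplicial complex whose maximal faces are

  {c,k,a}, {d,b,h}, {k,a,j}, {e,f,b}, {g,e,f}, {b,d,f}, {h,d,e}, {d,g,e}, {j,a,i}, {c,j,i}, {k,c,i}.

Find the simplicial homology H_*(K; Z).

We work with the vertex ordering a < b < c < d < e < f < g < h < i < j < k. The simplices of K, each written with vertices in increasing order, are:

  0-simplices (11): a, b, c, d, e, f, g, h, i, j, k
  1-simplices (22): ac, ai, aj, ak, bd, be, bf, bh, ci, cj, ck, de, df, dg, dh, ef, eg, eh, fg, ij, ik, jk
  2-simplices (11): ack, aij, ajk, bdf, bdh, bef, cij, cik, deg, deh, efg

Hence C_0 ≅ Z^11, C_1 ≅ Z^22, C_2 ≅ Z^11.

∂_1: C_1 → C_0 maps an edge to its endpoints' difference, ∂[p,q] = q − p. For instance
  ∂de = e − d.
This gives a 11×22 integer matrix of rank 9; reducing to Smith normal form yields diagonal entries (1,1,1,1,1,1,1,1,1).

∂_2: C_2 → C_1 maps a triangle to the signed sum of its edges. For instance
  ∂bdf = df − bf + bd,
  ∂deh = eh − dh + de.
The 22×11 boundary matrix has rank 11 and Smith normal form diag(1,1,1,1,1,1,1,1,1,1,1).

Reading off H_k = ker ∂_k / im ∂_{k+1}:

  H_0: rank C_0 − rank ∂_1 = 11 − 9 = 2, and the invariant factors of ∂_1 are all 1, so H_0 ≅ Z^2.
  H_1: rank ker ∂_1 − rank ∂_2 = (22 − 9) − 11 = 2, and the invariant factors of ∂_2 are all 1, so H_1 ≅ Z^2.
  H_2: rank ker ∂_2 − rank ∂_3 = (11 − 11) − 0 = 0, and there is no ∂_3, so H_2 ≅ 0.

As a check, the Euler characteristic is 11 − 22 + 11 = 0, which agrees with 2 − 2 + 0 = 0.

H_0 = Z^2,  H_1 = Z^2,  H_2 = 0.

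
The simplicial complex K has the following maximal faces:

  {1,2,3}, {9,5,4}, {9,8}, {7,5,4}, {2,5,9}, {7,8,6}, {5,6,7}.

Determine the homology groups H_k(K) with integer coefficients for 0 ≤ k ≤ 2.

Take the total order 1 < 2 < 3 < 4 < 5 < 6 < 7 < 8 < 9 on the vertex set. Then K (dimension 2) consists of the simplices:

  0-simplices (9): [1], [2], [3], [4], [5], [6], [7], [8], [9]
  1-simplices (15): [1,2], [1,3], [2,3], [2,5], [2,9], [4,5], [4,7], [4,9], [5,6], [5,7], [5,9], [6,7], [6,8], [7,8], [8,9]
  2-simplices (6): [1,2,3], [2,5,9], [4,5,7], [4,5,9], [5,6,7], [6,7,8]

giving chain groups C_0 ≅ Z^9, C_1 ≅ Z^15, C_2 ≅ Z^6.

The boundary map ∂_1: C_1 → C_0 is given by ∂[p,q] = [q] − [p]. For instance
  ∂[6,7] = [7] − [6].
The resulting 9×15 matrix has rank 8, and its Smith normal form has invariant factors (1,1,1,1,1,1,1,1).

Boundary ∂_2: C_2 → C_1 acts by ∂[p,q,r] = [q,r] − [p,r] + [p,q]. For instance
  ∂[1,2,3] = [2,3] − [1,3] + [1,2],
  ∂[4,5,9] = [5,9] − [4,9] + [4,5].
The resulting 15×6 matrix has rank 6, and its Smith normal form has invariant factors (1,1,1,1,1,1).

From H_k ≅ ker(∂_k) / im(∂_{k+1}) we obtain:

  H_0: rank C_0 − rank ∂_1 = 9 − 8 = 1, and the invariant factors of ∂_1 are all 1, so H_0 ≅ Z.
  H_1: rank ker ∂_1 − rank ∂_2 = (15 − 8) − 6 = 1, and the invariant factors of ∂_2 are all 1, so H_1 ≅ Z.
  H_2: rank ker ∂_2 − rank ∂_3 = (6 − 6) − 0 = 0, and there is no ∂_3, so H_2 ≅ 0.

As a check, the Euler characteristic is 9 − 15 + 6 = 0, which agrees with 1 − 1 + 0 = 0.

H_0 = Z,  H_1 = Z,  H_2 = 0.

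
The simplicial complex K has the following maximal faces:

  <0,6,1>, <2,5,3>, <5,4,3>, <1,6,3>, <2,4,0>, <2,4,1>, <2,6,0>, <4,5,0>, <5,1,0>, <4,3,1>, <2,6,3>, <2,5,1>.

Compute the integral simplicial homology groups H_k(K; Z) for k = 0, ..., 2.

H_0 ≅ Z,  H_1 ≅ Z/2Z,  H_2 = 0.

Fix the vertex order 0 < 1 < 2 < 3 < 4 < 5 < 6 and write every simplex with vertices in increasing order. Then dim K = 2 and the simplices of K are:

  0-simplices (7): [0], [1], [2], [3], [4], [5], [6]
  1-simplices (18): [0,1], [0,2], [0,4], [0,5], [0,6], [1,2], [1,3], [1,4], [1,5], [1,6], [2,3], [2,4], [2,5], [2,6], [3,4], [3,5], [3,6], [4,5]
  2-simplices (12): [0,1,5], [0,1,6], [0,2,4], [0,2,6], [0,4,5], [1,2,4], [1,2,5], [1,3,4], [1,3,6], [2,3,5], [2,3,6], [3,4,5]

giving chain groups C_0 ≅ Z^7, C_1 ≅ Z^18, C_2 ≅ Z^12.

The boundary map ∂_1: C_1 → C_0 sends each edge [p,q] (with p < q) to q − p.
As a 7×18 matrix over Z this has rank 6, with invariant factors (1,1,1,1,1,1).

Boundary ∂_2: C_2 → C_1 acts by ∂[p,q,r] = [q,r] − [p,r] + [p,q]. For instance
  ∂[0,1,5] = [1,5] − [0,5] + [0,1],
  ∂[2,3,6] = [3,6] − [2,6] + [2,3].
As a 18×12 matrix over Z this has rank 12, with invariant factors (1,1,1,1,1,1,1,1,1,1,1,2).

From H_k ≅ ker(∂_k) / im(∂_{k+1}) we obtain:

  H_0: rank C_0 − rank ∂_1 = 7 − 6 = 1, and the invariant factors of ∂_1 are all 1, so H_0 ≅ Z.
  H_1: rank ker ∂_1 − rank ∂_2 = (18 − 6) − 12 = 0, and ∂_2 has invariant factor 2 > 1, so H_1 ≅ Z/2Z.
  H_2: rank ker ∂_2 − rank ∂_3 = (12 − 12) − 0 = 0, and there is no ∂_3, so H_2 ≅ 0.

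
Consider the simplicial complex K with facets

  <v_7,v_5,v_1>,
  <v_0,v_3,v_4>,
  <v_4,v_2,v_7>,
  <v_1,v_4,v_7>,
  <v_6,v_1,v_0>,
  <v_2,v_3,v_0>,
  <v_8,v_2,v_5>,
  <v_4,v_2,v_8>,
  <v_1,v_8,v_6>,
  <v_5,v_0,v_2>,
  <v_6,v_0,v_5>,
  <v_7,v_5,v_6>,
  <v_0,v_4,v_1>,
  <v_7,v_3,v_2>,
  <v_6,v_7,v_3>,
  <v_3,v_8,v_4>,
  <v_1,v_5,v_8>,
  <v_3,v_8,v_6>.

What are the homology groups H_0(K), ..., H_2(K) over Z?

Take the total order v_0 < v_1 < v_2 < v_3 < v_4 < v_5 < v_6 < v_7 < v_8 on the vertex set. Then K (dimension 2) consists of the simplices:

  0-simplices (9): [v_0], [v_1], [v_2], [v_3], [v_4], [v_5], [v_6], [v_7], [v_8]
  1-simplices (27): (27 of them)
  2-simplices (18): (18 of them)

Hence C_0 ≅ Z^9, C_1 ≅ Z^27, C_2 ≅ Z^18.

Boundary ∂_1: C_1 → C_0 maps an edge to its endpoints' difference, ∂[p,q] = q − p. For instance
  ∂[v_0,v_2] = [v_2] − [v_0].
As a 9×27 matrix over Z this has rank 8, with invariant factors (1,1,1,1,1,1,1,1).

The boundary map ∂_2: C_2 → C_1 acts by ∂[p,q,r] = [q,r] − [p,r] + [p,q]. For instance
  ∂[v_1,v_6,v_8] = [v_6,v_8] − [v_1,v_8] + [v_1,v_6],
  ∂[v_3,v_6,v_8] = [v_6,v_8] − [v_3,v_8] + [v_3,v_6].
This gives a 27×18 integer matrix of rank 18; reducing to Smith normal form yields diagonal entries (1,1,1,1,1,1,1,1,1,1,1,1,1,1,1,1,1,2).

From H_k ≅ ker(∂_k) / im(∂_{k+1}) we obtain:

  H_0: rank C_0 − rank ∂_1 = 9 − 8 = 1, and the invariant factors of ∂_1 are all 1, so H_0 = Z.
  H_1: rank ker ∂_1 − rank ∂_2 = (27 − 8) − 18 = 1, and ∂_2 has invariant factor 2 > 1, so H_1 = Z ⊕ Z_2.
  H_2: rank ker ∂_2 − rank ∂_3 = (18 − 18) − 0 = 0, and there is no ∂_3, so H_2 = 0.

(K is a triangulation of the Klein bottle.)

H_0 = Z,  H_1 = Z ⊕ Z_2,  H_2 = 0.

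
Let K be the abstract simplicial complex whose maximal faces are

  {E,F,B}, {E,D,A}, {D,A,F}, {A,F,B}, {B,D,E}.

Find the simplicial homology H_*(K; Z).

Fix the vertex order A < B < D < E < F and write every simplex with vertices in increasing order. Then dim K = 2 and the simplices of K are:

  0-simplices (5): A, B, D, E, F
  1-simplices (10): AB, AD, AE, AF, BD, BE, BF, DE, DF, EF
  2-simplices (5): ABF, ADE, ADF, BDE, BEF

Hence C_0 ≅ Z^5, C_1 ≅ Z^10, C_2 ≅ Z^5.

The boundary map ∂_1: C_1 → C_0 is given by ∂[p,q] = [q] − [p]. For instance
  ∂AF = F − A.
The 5×10 boundary matrix has rank 4 and Smith normal form diag(1,1,1,1).

∂_2: C_2 → C_1 maps a triangle to the signed sum of its edges. For instance
  ∂ADF = DF − AF + AD,
  ∂BEF = EF − BF + BE.
As a 10×5 matrix over Z this has rank 5, with invariant factors (1,1,1,1,1).

Reading off H_k = ker ∂_k / im ∂_{k+1}:

  H_0: rank C_0 − rank ∂_1 = 5 − 4 = 1, and the invariant factors of ∂_1 are all 1, so H_0 = Z.
  H_1: rank ker ∂_1 − rank ∂_2 = (10 − 4) − 5 = 1, and the invariant factors of ∂_2 are all 1, so H_1 = Z.
  H_2: rank ker ∂_2 − rank ∂_3 = (5 − 5) − 0 = 0, and there is no ∂_3, so H_2 = 0.

As a check, the Euler characteristic is 5 − 10 + 5 = 0, which agrees with 1 − 1 + 0 = 0.
(K is a triangulation of the Möbius band.)

H_0 ≅ Z,  H_1 ≅ Z,  H_2 = 0.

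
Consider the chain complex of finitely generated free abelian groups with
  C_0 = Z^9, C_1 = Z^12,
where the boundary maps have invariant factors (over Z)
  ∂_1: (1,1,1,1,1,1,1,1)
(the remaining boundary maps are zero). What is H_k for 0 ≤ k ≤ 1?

H_0 = Z,  H_1 = Z^4.

H_0: b_0 = 9 − 0 − 8 = 1; torsion from ∂_1 factors > 1: none. So H_0 = Z.
H_1: b_1 = 12 − 8 − 0 = 4; torsion from ∂_2 factors > 1: none. So H_1 = Z^4.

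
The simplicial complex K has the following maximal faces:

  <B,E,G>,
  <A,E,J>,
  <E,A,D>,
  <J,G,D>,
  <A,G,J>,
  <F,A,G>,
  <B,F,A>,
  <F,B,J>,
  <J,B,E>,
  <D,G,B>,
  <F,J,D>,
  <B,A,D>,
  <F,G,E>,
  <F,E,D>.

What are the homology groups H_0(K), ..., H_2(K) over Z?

Take the total order A < B < D < E < F < G < J on the vertex set. Then K (dimension 2) consists of the simplices:

  0-simplices (7): A, B, D, E, F, G, J
  1-simplices (21): AB, AD, AE, AF, AG, AJ, BD, BE, BF, BG, BJ, DE, DF, DG, DJ, EF, EG, EJ, FG, FJ, GJ
  2-simplices (14): ABD, ABF, ADE, AEJ, AFG, AGJ, BDG, BEG, BEJ, BFJ, DEF, DFJ, DGJ, EFG

Hence C_0 ≅ Z^7, C_1 ≅ Z^21, C_2 ≅ Z^14.

Boundary ∂_1: C_1 → C_0 sends each edge [p,q] (with p < q) to q − p. For instance
  ∂GJ = J − G.
The 7×21 boundary matrix has rank 6 and Smith normal form diag(1,1,1,1,1,1).

∂_2: C_2 → C_1 sends each 2-simplex [p,q,r] to [q,r] − [p,r] + [p,q]. For instance
  ∂BFJ = FJ − BJ + BF,
  ∂DEF = EF − DF + DE.
The 21×14 boundary matrix has rank 13 and Smith normal form diag(1,1,1,1,1,1,1,1,1,1,1,1,1).

Now H_k = ker ∂_k / im ∂_{k+1}, so:

  H_0: rank C_0 − rank ∂_1 = 7 − 6 = 1, and the invariant factors of ∂_1 are all 1, so H_0 = Z.
  H_1: rank ker ∂_1 − rank ∂_2 = (21 − 6) − 13 = 2, and the invariant factors of ∂_2 are all 1, so H_1 = Z^2.
  H_2: rank ker ∂_2 − rank ∂_3 = (14 − 13) − 0 = 1, and there is no ∂_3, so H_2 = Z.

(K is a triangulation of the torus T^2.)

H_0 = Z,  H_1 = Z^2,  H_2 = Z.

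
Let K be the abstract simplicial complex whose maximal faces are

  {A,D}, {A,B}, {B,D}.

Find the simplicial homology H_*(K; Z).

Order the vertices as A < B < D. Listing each simplex with vertices in this order, K has dimension 1 with simplices:

  0-simplices (3): A, B, D
  1-simplices (3): AB, AD, BD

giving chain groups C_0 ≅ Z^3, C_1 ≅ Z^3.

Boundary ∂_1: C_1 → C_0 maps an edge to its endpoints' difference, ∂[p,q] = q − p. For instance
  ∂AD = D − A.
This gives a 3×3 integer matrix of rank 2; reducing to Smith normal form yields diagonal entries (1,1).

From H_k ≅ ker(∂_k) / im(∂_{k+1}) we obtain:

  H_0: rank C_0 − rank ∂_1 = 3 − 2 = 1, and the invariant factors of ∂_1 are all 1, so H_0 = Z.
  H_1: rank ker ∂_1 − rank ∂_2 = (3 − 2) − 0 = 1, and there is no ∂_2, so H_1 = Z.

H_0 = Z,  H_1 = Z.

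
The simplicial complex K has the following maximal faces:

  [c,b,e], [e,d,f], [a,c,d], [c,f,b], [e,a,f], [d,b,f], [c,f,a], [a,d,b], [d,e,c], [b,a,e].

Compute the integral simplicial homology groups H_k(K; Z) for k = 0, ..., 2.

H_0 ≅ Z,  H_1 ≅ Z_2,  H_2 = 0.

Fix the vertex order a < b < c < d < e < f and write every simplex with vertices in increasing order. Then dim K = 2 and the simplices of K are:

  0-simplices (6): a, b, c, d, e, f
  1-simplices (15): ab, ac, ad, ae, af, bc, bd, be, bf, cd, ce, cf, de, df, ef
  2-simplices (10): abd, abe, acd, acf, aef, bce, bcf, bdf, cde, def

so the chain groups are C_0 ≅ Z^6, C_1 ≅ Z^15, C_2 ≅ Z^10.

∂_1: C_1 → C_0 maps an edge to its endpoints' difference, ∂[p,q] = q − p. For instance
  ∂ac = c − a.
The 6×15 boundary matrix has rank 5 and Smith normal form diag(1,1,1,1,1).

The boundary map ∂_2: C_2 → C_1 maps a triangle to the signed sum of its edges. For instance
  ∂bdf = df − bf + bd,
  ∂acd = cd − ad + ac.
This gives a 15×10 integer matrix of rank 10; reducing to Smith normal form yields diagonal entries (1,1,1,1,1,1,1,1,1,2).

Now H_k = ker ∂_k / im ∂_{k+1}, so:

  H_0: rank C_0 − rank ∂_1 = 6 − 5 = 1, and the invariant factors of ∂_1 are all 1, so H_0 ≅ Z.
  H_1: rank ker ∂_1 − rank ∂_2 = (15 − 5) − 10 = 0, and ∂_2 has invariant factor 2 > 1, so H_1 ≅ Z_2.
  H_2: rank ker ∂_2 − rank ∂_3 = (10 − 10) − 0 = 0, and there is no ∂_3, so H_2 ≅ 0.

As a check, the Euler characteristic is 6 − 15 + 10 = 1, which agrees with 1 − 0 + 0 = 1.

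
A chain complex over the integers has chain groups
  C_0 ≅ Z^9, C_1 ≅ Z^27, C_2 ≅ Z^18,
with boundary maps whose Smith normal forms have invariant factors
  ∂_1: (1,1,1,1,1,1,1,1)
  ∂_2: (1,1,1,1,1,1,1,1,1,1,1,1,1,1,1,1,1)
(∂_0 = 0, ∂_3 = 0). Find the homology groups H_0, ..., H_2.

H_0 ≅ Z,  H_1 ≅ Z^2,  H_2 ≅ Z.

H_0: b_0 = 9 − 0 − 8 = 1; torsion from ∂_1 factors > 1: none. So H_0 ≅ Z.
H_1: b_1 = 27 − 8 − 17 = 2; torsion from ∂_2 factors > 1: none. So H_1 ≅ Z^2.
H_2: b_2 = 18 − 17 − 0 = 1; torsion from ∂_3 factors > 1: none. So H_2 ≅ Z.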